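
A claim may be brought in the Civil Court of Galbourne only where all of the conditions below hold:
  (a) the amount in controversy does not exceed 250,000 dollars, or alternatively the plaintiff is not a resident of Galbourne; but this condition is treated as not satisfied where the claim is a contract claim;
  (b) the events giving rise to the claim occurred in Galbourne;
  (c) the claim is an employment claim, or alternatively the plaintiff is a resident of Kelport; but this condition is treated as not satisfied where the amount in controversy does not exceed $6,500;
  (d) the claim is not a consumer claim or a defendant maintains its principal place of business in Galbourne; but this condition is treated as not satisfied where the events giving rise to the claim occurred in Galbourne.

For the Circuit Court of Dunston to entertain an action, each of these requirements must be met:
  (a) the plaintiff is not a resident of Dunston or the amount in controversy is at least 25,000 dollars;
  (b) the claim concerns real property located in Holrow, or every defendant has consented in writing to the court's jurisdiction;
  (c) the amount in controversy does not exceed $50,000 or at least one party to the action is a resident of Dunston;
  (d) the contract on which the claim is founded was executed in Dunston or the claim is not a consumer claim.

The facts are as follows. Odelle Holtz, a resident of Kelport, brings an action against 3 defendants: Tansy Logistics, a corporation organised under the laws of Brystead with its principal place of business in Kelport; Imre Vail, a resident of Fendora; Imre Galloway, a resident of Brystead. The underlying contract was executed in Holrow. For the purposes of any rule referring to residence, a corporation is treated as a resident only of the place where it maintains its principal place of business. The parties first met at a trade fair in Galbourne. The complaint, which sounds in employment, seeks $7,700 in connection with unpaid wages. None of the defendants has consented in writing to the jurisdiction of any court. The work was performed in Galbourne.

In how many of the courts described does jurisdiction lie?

0

The Civil Court of Galbourne:
  (a) The amount in controversy is 7,700 dollars, within the USD 250,000 ceiling, so one alternative holds. And the carve-out is inapplicable — the claim is an employment claim, not a contract claim. Met.
  (b) The operative events occurred in Galbourne. Satisfied.
  (c) The claim is an employment claim — that alternative is enough. And the carve-out is inapplicable — the amount in controversy is USD 7,700, above the USD 6,500 ceiling. Satisfied.
  (d) The claim is an employment claim, not a consumer claim — that alternative is enough. However, the operative events occurred in Galbourne, which falls within the stated exception and so defeats the condition. Fails.
  → At least one condition fails; no jurisdiction.
The Circuit Court of Dunston:
  (a) The plaintiff resides in Kelport, which is not Dunston — that alternative is enough. Satisfied.
  (b) The claim does not concern real property; no such written consent has been filed — none of the alternatives is met. Not satisfied.
  (c) The amount in controversy is 7,700 dollars, within the $50,000 ceiling, so this disjunct is met. Condition met.
  (d) The claim is an employment claim, not a consumer claim, which satisfies one of the alternatives. Satisfied.
  → At least one condition fails; no jurisdiction.
No court satisfies all of its conditions.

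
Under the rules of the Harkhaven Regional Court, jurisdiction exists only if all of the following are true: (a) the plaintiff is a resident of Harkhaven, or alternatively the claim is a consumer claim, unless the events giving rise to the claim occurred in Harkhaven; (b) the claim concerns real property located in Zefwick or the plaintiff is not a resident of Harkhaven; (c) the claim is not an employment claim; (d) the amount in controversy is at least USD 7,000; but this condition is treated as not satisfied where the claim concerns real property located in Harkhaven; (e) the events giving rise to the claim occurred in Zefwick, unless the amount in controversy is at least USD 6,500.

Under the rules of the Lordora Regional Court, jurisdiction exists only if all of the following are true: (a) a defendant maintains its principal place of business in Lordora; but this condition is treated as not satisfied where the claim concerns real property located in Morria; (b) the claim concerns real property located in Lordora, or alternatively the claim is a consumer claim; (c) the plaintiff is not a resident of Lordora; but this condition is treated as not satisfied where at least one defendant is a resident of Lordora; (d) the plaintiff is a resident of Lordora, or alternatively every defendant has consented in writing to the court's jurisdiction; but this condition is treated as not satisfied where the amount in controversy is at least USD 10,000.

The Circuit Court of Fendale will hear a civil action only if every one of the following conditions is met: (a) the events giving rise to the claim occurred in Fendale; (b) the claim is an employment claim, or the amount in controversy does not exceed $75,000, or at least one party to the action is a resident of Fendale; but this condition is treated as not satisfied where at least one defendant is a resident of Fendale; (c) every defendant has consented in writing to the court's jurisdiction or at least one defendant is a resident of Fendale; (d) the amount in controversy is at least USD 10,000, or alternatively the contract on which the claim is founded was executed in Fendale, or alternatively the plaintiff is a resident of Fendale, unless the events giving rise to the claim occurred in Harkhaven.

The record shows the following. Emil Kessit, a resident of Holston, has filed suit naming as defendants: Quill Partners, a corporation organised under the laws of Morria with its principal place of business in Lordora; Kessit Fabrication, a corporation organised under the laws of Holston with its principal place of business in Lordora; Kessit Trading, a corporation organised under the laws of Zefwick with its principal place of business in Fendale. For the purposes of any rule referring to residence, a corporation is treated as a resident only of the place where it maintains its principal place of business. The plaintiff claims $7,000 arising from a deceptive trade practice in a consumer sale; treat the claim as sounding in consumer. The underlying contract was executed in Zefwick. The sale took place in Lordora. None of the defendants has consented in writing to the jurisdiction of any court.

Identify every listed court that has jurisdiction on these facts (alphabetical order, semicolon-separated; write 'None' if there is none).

the Harkhaven Regional Court

The Harkhaven Regional Court:
  (a) The claim is a consumer claim — that alternative is enough. Met.
  (b) The plaintiff resides in Holston, which is not Harkhaven — that alternative is enough. Met.
  (c) The claim is a consumer claim, not an employment claim. Met.
  (d) The amount in controversy is $7,000, which meets the $7,000 floor. The exception is not triggered, since the claim does not concern real property. Condition met.
  (e) The operative events occurred in Lordora, not Zefwick. However, the amount in controversy is USD 7,000, which meets the USD 6,500 floor, so the 'unless' proviso supplies this condition. Satisfied.
  → The court has jurisdiction.
The Lordora Regional Court:
  (a) Quill Partners has its principal place of business in Lordora. The exception is not triggered, since the claim does not concern real property. Met.
  (b) The claim is a consumer claim, so one alternative holds. Met.
  (c) The plaintiff resides in Holston, which is not Lordora. However, Quill Partners resides in Lordora, which falls within the stated exception and so defeats the condition. Not met.
  (d) The plaintiff resides in Holston, not Lordora; no such written consent has been filed — every alternative fails. Condition not met.
  → At least one condition fails; no jurisdiction.
The Circuit Court of Fendale:
  (a) The operative events occurred in Lordora, not Fendale. Fails.
  (b) The amount in controversy is USD 7,000, within the 75,000 dollars ceiling, which satisfies one of the alternatives. But the carve-out bites: Kessit Trading resides in Fendale. Not satisfied.
  (c) Kessit Trading resides in Fendale, so this disjunct is met. Satisfied.
  (d) The amount in controversy is USD 7,000, below the $10,000 floor; the contract was executed in Zefwick, not Fendale; the plaintiff resides in Holston, not Fendale — every alternative fails. Nor does the 'unless' clause help: the operative events occurred in Lordora, not Harkhaven. Fails.
  → No jurisdiction.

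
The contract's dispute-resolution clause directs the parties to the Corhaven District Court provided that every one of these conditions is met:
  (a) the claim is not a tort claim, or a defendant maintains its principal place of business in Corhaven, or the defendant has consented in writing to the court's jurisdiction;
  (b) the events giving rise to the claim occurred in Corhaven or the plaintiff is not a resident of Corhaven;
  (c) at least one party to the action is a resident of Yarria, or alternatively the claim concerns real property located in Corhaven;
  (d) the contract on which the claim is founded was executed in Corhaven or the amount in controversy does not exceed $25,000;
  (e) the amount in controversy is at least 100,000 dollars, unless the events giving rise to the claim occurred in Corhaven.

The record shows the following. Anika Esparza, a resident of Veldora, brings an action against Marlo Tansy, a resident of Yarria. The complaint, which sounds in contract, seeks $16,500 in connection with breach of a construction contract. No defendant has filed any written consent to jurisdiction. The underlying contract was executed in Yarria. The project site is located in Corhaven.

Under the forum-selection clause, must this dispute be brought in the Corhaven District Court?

The Corhaven District Court:
  (a) The claim is a contract claim, not a tort claim — that alternative is enough. Satisfied.
  (b) The operative events occurred in Corhaven, which satisfies one of the alternatives. Condition met.
  (c) Marlo Tansy resides in Yarria, so one alternative holds. Condition met.
  (d) The amount in controversy is USD 16,500, within the 25,000 dollars ceiling — that alternative is enough. Met.
  (e) The amount in controversy is 16,500 dollars, below the USD 100,000 floor. The proviso rescues it, though: the operative events occurred in Corhaven. Condition met.
  → The clause applies.

Yes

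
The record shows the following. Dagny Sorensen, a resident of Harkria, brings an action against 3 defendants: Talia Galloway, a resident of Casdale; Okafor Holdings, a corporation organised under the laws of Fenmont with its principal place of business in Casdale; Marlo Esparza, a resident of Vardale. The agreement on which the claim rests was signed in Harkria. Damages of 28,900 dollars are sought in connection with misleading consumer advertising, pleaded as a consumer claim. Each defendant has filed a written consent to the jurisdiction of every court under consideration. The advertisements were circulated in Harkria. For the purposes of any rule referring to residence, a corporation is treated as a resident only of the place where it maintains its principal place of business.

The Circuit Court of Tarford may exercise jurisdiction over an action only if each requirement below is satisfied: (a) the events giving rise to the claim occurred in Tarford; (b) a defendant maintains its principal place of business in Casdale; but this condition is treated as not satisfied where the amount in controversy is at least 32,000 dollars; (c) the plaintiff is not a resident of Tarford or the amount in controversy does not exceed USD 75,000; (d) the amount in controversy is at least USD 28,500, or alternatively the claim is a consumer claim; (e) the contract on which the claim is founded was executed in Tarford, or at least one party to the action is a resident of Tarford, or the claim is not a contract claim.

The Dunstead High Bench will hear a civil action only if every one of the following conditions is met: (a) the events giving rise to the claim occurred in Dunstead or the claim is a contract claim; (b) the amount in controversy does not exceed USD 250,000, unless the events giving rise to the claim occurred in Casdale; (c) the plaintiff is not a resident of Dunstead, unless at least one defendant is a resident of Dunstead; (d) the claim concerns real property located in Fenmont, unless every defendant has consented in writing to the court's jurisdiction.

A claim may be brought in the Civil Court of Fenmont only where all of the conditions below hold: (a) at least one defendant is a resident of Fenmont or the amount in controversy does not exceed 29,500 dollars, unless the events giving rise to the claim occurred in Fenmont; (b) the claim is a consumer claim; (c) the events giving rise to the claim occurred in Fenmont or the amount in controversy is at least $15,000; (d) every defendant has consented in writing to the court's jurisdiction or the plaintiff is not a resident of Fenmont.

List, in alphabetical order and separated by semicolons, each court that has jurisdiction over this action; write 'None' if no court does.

the Civil Court of Fenmont

The Circuit Court of Tarford:
  (a) The operative events occurred in Harkria, not Tarford. Fails.
  (b) Okafor Holdings has its principal place of business in Casdale. And the carve-out is inapplicable — the amount in controversy is 28,900 dollars, below the USD 32,000 floor. Satisfied.
  (c) The plaintiff resides in Harkria, which is not Tarford, so this disjunct is met. Met.
  (d) The amount in controversy is 28,900 dollars, which meets the 28,500 dollars floor — that alternative is enough. Met.
  (e) The claim is a consumer claim, not a contract claim, which satisfies one of the alternatives. Satisfied.
  → At least one condition fails; no jurisdiction.
The Dunstead High Bench:
  (a) The operative events occurred in Harkria, not Dunstead; the claim is a consumer claim, not a contract claim — every alternative fails. Not met.
  (b) The amount in controversy is $28,900, within the USD 250,000 ceiling. Met.
  (c) The plaintiff resides in Harkria, which is not Dunstead. Satisfied.
  (d) The claim does not concern real property. But every defendant has filed written consent, and the 'unless' clause therefore excuses the requirement. Satisfied.
  → No jurisdiction.
The Civil Court of Fenmont:
  (a) The amount in controversy is $28,900, within the $29,500 ceiling, so one alternative holds. Met.
  (b) The claim is a consumer claim. Condition met.
  (c) The amount in controversy is $28,900, which meets the $15,000 floor, so this disjunct is met. Satisfied.
  (d) Every defendant has filed written consent, so this disjunct is met. Condition met.
  → Jurisdiction lies.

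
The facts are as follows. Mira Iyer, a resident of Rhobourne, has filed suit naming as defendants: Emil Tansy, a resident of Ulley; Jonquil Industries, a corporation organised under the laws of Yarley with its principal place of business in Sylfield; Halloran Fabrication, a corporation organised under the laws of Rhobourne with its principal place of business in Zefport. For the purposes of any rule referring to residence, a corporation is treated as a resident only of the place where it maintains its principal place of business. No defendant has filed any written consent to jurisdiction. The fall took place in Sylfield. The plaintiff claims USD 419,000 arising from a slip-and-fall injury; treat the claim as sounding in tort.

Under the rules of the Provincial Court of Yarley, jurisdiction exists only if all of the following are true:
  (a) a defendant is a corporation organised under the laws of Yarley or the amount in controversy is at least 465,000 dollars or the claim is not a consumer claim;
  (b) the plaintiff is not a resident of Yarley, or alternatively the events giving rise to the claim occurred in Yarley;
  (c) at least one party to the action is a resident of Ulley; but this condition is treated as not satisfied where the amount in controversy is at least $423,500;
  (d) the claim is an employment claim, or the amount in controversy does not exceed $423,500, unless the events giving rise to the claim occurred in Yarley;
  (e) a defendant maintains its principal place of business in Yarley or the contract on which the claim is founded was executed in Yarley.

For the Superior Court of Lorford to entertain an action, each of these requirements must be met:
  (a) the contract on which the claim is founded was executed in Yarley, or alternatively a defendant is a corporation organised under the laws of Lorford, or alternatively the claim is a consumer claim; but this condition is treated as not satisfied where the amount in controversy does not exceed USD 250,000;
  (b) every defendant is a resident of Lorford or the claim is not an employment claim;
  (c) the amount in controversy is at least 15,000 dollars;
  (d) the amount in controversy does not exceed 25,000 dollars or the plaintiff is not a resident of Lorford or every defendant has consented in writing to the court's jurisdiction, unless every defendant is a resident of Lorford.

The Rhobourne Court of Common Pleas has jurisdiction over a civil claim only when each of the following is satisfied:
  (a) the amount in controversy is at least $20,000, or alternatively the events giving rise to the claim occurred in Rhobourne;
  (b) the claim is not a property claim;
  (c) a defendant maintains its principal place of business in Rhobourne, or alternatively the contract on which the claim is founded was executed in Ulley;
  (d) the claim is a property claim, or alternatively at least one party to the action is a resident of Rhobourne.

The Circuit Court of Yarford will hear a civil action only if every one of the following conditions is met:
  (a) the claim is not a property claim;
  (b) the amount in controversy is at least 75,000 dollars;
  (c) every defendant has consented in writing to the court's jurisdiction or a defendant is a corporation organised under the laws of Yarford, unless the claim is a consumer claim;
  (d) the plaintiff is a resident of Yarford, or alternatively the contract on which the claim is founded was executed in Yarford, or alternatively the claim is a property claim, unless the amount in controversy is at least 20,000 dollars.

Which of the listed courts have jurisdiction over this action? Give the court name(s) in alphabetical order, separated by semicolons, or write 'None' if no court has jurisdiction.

None

The Provincial Court of Yarley:
  (a) Jonquil Industries is organised under the laws of Yarley, so one alternative holds. Met.
  (b) The plaintiff resides in Rhobourne, which is not Yarley, so this disjunct is met. Satisfied.
  (c) Emil Tansy resides in Ulley. And the carve-out is inapplicable — the amount in controversy is $419,000, below the 423,500 dollars floor. Satisfied.
  (d) The amount in controversy is USD 419,000, within the 423,500 dollars ceiling, so one alternative holds. Satisfied.
  (e) The corporate defendant(s) have their principal place of business in Sylfield, Zefport, not Yarley; no contract (and hence no place of execution) is alleged — no alternative holds. Not satisfied.
  → No jurisdiction.
The Superior Court of Lorford:
  (a) No contract (and hence no place of execution) is alleged; the corporate defendant(s) are organised in Rhobourne, Yarley, not Lorford; the claim is a tort claim, not a consumer claim — none of the alternatives is met. Not satisfied.
  (b) The claim is a tort claim, not an employment claim, so this disjunct is met. Condition met.
  (c) The amount in controversy is USD 419,000, which meets the $15,000 floor. Satisfied.
  (d) The plaintiff resides in Rhobourne, which is not Lorford — that alternative is enough. Condition met.
  → At least one condition fails; no jurisdiction.
The Rhobourne Court of Common Pleas:
  (a) The amount in controversy is $419,000, which meets the 20,000 dollars floor, so this disjunct is met. Condition met.
  (b) The claim is a tort claim, not a property claim. Condition met.
  (c) The corporate defendant(s) have their principal place of business in Sylfield, Zefport, not Rhobourne; no contract (and hence no place of execution) is alleged — none of the alternatives is met. Fails.
  (d) Mira Iyer resides in Rhobourne — that alternative is enough. Satisfied.
  → Not every requirement is met — no jurisdiction.
The Circuit Court of Yarford:
  (a) The claim is a tort claim, not a property claim. Met.
  (b) The amount in controversy is $419,000, which meets the 75,000 dollars floor. Condition met.
  (c) No such written consent has been filed; the corporate defendant(s) are organised in Rhobourne, Yarley, not Yarford — every alternative fails. Nor does the 'unless' clause help: the claim is a tort claim, not a consumer claim. Fails.
  (d) The plaintiff resides in Rhobourne, not Yarford; no contract (and hence no place of execution) is alleged; the claim is a tort claim, not a property claim — none of the alternatives is met. However, the amount in controversy is $419,000, which meets the 20,000 dollars floor, so the 'unless' proviso supplies this condition. Condition met.
  → No jurisdiction.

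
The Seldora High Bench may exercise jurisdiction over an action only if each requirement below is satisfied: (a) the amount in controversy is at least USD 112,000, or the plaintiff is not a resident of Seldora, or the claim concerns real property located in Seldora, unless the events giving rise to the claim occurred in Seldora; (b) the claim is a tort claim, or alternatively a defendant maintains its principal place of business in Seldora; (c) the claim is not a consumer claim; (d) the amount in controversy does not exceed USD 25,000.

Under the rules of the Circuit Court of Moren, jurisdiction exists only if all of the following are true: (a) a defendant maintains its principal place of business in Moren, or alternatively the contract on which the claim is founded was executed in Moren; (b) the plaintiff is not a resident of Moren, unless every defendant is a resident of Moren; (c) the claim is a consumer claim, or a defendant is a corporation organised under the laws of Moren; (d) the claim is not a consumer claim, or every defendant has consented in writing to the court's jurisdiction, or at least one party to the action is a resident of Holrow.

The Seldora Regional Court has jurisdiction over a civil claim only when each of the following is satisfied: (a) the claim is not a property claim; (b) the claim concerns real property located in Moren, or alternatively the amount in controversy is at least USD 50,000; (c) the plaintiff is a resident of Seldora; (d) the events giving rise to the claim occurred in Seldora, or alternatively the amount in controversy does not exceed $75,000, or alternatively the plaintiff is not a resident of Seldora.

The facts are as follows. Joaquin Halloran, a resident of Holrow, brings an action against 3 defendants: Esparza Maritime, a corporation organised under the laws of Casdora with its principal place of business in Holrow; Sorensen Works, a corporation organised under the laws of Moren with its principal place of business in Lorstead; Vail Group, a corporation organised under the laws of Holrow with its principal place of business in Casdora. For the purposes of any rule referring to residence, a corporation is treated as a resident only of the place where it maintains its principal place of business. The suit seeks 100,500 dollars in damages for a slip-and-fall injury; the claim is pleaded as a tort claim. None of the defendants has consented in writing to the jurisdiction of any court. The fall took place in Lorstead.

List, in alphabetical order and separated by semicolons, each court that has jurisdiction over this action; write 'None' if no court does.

The Seldora High Bench:
  (a) The plaintiff resides in Holrow, which is not Seldora, which satisfies one of the alternatives. Satisfied.
  (b) The claim is a tort claim — that alternative is enough. Met.
  (c) The claim is a tort claim, not a consumer claim. Condition met.
  (d) The amount in controversy is 100,500 dollars, above the USD 25,000 ceiling. Not satisfied.
  → The court lacks jurisdiction.
The Circuit Court of Moren:
  (a) The corporate defendant(s) have their principal place of business in Casdora, Holrow, Lorstead, not Moren; no contract (and hence no place of execution) is alleged — no alternative holds. Not satisfied.
  (b) The plaintiff resides in Holrow, which is not Moren. Satisfied.
  (c) Sorensen Works is organised under the laws of Moren, which satisfies one of the alternatives. Satisfied.
  (d) The claim is a tort claim, not a consumer claim, which satisfies one of the alternatives. Met.
  → Not every requirement is met — no jurisdiction.
The Seldora Regional Court:
  (a) The claim is a tort claim, not a property claim. Satisfied.
  (b) The amount in controversy is USD 100,500, which meets the $50,000 floor — that alternative is enough. Condition met.
  (c) The plaintiff resides in Holrow, not Seldora. Condition not met.
  (d) The plaintiff resides in Holrow, which is not Seldora, which satisfies one of the alternatives. Met.
  → No jurisdiction.

None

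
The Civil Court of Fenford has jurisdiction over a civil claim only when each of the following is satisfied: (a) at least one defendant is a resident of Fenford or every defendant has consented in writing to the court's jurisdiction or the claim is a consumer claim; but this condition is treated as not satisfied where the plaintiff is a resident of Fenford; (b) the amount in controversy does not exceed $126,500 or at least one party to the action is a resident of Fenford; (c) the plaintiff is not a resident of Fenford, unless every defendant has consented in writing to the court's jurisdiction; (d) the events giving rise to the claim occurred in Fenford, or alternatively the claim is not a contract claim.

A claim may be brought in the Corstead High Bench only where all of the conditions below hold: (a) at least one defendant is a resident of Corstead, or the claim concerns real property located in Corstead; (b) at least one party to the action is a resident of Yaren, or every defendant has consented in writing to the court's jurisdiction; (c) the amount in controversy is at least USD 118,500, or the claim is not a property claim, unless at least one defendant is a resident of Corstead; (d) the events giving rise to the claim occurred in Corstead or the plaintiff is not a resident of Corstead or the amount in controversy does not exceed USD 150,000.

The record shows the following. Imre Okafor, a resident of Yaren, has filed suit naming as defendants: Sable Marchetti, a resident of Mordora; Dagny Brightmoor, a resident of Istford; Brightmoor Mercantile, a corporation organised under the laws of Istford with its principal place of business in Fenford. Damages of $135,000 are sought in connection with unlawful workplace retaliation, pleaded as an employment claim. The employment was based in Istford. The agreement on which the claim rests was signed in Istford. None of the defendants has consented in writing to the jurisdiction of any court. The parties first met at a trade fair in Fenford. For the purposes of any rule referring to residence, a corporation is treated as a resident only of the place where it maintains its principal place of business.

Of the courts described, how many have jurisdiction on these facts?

The Civil Court of Fenford:
  (a) Brightmoor Mercantile resides in Fenford, so this disjunct is met. The carve-out does not apply: the plaintiff resides in Yaren, not Fenford. Met.
  (b) Brightmoor Mercantile resides in Fenford — that alternative is enough. Met.
  (c) The plaintiff resides in Yaren, which is not Fenford. Satisfied.
  (d) The claim is an employment claim, not a contract claim, which satisfies one of the alternatives. Satisfied.
  → The court has jurisdiction.
The Corstead High Bench:
  (a) No defendant resides in Corstead (they reside in Mordora, Istford, Fenford); the claim does not concern real property — every alternative fails. Fails.
  (b) Imre Okafor resides in Yaren, so one alternative holds. Satisfied.
  (c) The amount in controversy is $135,000, which meets the $118,500 floor — that alternative is enough. Met.
  (d) The plaintiff resides in Yaren, which is not Corstead, so this disjunct is met. Condition met.
  → Not every requirement is met — no jurisdiction.
Courts with jurisdiction: the Civil Court of Fenford — 1 in total.

1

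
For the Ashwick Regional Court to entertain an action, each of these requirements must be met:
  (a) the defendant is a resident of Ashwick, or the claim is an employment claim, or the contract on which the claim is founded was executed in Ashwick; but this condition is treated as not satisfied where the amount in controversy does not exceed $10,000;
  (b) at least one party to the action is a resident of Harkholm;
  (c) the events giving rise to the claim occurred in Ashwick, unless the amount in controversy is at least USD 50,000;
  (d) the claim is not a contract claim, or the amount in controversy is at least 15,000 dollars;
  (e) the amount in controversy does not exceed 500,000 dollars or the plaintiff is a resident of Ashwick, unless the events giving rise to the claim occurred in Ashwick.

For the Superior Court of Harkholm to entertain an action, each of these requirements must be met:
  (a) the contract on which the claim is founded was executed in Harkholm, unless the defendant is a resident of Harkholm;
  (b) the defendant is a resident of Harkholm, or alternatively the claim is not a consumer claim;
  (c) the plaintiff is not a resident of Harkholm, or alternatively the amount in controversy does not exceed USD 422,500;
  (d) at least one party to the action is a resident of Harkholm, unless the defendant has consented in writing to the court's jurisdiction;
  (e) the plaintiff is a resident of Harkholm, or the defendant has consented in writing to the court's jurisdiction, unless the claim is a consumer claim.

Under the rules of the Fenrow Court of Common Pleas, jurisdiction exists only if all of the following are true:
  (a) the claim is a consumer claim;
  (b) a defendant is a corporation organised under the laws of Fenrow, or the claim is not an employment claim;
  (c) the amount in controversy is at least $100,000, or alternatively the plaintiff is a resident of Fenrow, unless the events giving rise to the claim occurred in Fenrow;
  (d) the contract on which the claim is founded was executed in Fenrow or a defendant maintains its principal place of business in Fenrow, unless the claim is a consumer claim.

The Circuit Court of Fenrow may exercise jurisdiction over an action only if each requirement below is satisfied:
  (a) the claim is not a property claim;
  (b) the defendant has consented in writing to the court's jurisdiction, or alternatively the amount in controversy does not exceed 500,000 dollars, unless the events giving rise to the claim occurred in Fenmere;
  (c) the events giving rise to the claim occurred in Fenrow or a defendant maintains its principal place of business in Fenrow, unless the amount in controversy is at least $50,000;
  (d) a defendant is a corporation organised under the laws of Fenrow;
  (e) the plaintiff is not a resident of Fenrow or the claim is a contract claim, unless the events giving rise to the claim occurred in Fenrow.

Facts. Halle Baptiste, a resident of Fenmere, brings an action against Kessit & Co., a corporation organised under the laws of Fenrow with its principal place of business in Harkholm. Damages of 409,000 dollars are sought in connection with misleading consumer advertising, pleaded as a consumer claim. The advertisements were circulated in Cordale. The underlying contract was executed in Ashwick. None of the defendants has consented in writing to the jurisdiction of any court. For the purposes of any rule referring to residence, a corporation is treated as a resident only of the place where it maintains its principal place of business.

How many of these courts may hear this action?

4

The Ashwick Regional Court:
  (a) The contract was executed in Ashwick — that alternative is enough. The exception is not triggered, since the amount in controversy is USD 409,000, above the 10,000 dollars ceiling. Satisfied.
  (b) Kessit & Co. resides in Harkholm. Met.
  (c) The operative events occurred in Cordale, not Ashwick. The proviso rescues it, though: the amount in controversy is USD 409,000, which meets the USD 50,000 floor. Satisfied.
  (d) The claim is a consumer claim, not a contract claim — that alternative is enough. Met.
  (e) The amount in controversy is 409,000 dollars, within the $500,000 ceiling, so one alternative holds. Satisfied.
  → Jurisdiction lies.
The Superior Court of Harkholm:
  (a) The contract was executed in Ashwick, not Harkholm. However, the defendant resides in Harkholm, so the 'unless' proviso supplies this condition. Satisfied.
  (b) The defendant resides in Harkholm, so this disjunct is met. Satisfied.
  (c) The plaintiff resides in Fenmere, which is not Harkholm, which satisfies one of the alternatives. Met.
  (d) Kessit & Co. resides in Harkholm. Condition met.
  (e) The plaintiff resides in Fenmere, not Harkholm; no such written consent has been filed — no alternative holds. But the claim is a consumer claim, and the 'unless' clause therefore excuses the requirement. Condition met.
  → The court has jurisdiction.
The Fenrow Court of Common Pleas:
  (a) The claim is a consumer claim. Met.
  (b) Kessit & Co. is organised under the laws of Fenrow, so one alternative holds. Met.
  (c) The amount in controversy is 409,000 dollars, which meets the 100,000 dollars floor, which satisfies one of the alternatives. Met.
  (d) The contract was executed in Ashwick, not Fenrow; the corporate defendant(s) have their principal place of business in Harkholm, not Fenrow — no alternative holds. The proviso rescues it, though: the claim is a consumer claim. Satisfied.
  → Every requirement is satisfied — jurisdiction.
The Circuit Court of Fenrow:
  (a) The claim is a consumer claim, not a property claim. Condition met.
  (b) The amount in controversy is USD 409,000, within the 500,000 dollars ceiling, so this disjunct is met. Satisfied.
  (c) The operative events occurred in Cordale, not Fenrow; the corporate defendant(s) have their principal place of business in Harkholm, not Fenrow — none of the alternatives is met. But the amount in controversy is USD 409,000, which meets the $50,000 floor, and the 'unless' clause therefore excuses the requirement. Satisfied.
  (d) Kessit & Co. is organised under the laws of Fenrow. Met.
  (e) The plaintiff resides in Fenmere, which is not Fenrow — that alternative is enough. Met.
  → Jurisdiction lies.
Courts with jurisdiction: the Ashwick Regional Court, the Superior Court of Harkholm, the Fenrow Court of Common Pleas, the Circuit Court of Fenrow — 4 in total.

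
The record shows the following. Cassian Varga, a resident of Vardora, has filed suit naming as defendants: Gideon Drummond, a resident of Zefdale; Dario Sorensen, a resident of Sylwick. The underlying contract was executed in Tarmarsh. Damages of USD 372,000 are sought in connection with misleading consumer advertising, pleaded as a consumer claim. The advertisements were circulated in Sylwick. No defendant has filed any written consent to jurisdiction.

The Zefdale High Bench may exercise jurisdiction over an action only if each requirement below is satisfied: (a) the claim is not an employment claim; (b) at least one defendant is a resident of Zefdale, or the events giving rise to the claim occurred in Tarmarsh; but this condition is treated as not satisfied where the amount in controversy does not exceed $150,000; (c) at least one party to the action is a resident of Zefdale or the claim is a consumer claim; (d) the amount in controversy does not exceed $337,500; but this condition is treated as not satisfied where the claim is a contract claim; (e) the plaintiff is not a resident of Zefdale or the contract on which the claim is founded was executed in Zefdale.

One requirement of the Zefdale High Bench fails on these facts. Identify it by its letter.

The Zefdale High Bench:
  (a) The claim is a consumer claim, not an employment claim. Condition met.
  (b) Gideon Drummond resides in Zefdale, so this disjunct is met. And the carve-out is inapplicable — the amount in controversy is $372,000, above the 150,000 dollars ceiling. Condition met.
  (c) Gideon Drummond resides in Zefdale, so this disjunct is met. Satisfied.
  (d) The amount in controversy is USD 372,000, above the USD 337,500 ceiling. Fails.
  (e) The plaintiff resides in Vardora, which is not Zefdale, so one alternative holds. Condition met.
Only condition (d) fails.

(d)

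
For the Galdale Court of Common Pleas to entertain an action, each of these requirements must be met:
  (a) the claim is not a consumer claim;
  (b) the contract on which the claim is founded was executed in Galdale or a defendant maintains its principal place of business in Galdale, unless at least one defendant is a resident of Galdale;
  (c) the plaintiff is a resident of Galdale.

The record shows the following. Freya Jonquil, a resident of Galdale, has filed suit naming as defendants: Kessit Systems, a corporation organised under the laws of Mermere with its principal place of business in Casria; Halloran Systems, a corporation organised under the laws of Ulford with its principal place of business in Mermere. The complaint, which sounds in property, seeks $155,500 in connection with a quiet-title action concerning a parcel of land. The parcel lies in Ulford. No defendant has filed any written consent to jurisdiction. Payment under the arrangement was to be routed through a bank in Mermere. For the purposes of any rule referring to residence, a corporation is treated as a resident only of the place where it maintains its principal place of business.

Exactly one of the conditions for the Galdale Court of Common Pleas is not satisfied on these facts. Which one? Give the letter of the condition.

The Galdale Court of Common Pleas:
  (a) The claim is a property claim, not a consumer claim. Satisfied.
  (b) No contract (and hence no place of execution) is alleged; the corporate defendant(s) have their principal place of business in Casria, Mermere, not Galdale — none of the alternatives is met. And no defendant resides in Galdale (they reside in Casria, Mermere), so the proviso does not save it. Not met.
  (c) The plaintiff resides in Galdale. Condition met.
Only condition (b) fails.

(b)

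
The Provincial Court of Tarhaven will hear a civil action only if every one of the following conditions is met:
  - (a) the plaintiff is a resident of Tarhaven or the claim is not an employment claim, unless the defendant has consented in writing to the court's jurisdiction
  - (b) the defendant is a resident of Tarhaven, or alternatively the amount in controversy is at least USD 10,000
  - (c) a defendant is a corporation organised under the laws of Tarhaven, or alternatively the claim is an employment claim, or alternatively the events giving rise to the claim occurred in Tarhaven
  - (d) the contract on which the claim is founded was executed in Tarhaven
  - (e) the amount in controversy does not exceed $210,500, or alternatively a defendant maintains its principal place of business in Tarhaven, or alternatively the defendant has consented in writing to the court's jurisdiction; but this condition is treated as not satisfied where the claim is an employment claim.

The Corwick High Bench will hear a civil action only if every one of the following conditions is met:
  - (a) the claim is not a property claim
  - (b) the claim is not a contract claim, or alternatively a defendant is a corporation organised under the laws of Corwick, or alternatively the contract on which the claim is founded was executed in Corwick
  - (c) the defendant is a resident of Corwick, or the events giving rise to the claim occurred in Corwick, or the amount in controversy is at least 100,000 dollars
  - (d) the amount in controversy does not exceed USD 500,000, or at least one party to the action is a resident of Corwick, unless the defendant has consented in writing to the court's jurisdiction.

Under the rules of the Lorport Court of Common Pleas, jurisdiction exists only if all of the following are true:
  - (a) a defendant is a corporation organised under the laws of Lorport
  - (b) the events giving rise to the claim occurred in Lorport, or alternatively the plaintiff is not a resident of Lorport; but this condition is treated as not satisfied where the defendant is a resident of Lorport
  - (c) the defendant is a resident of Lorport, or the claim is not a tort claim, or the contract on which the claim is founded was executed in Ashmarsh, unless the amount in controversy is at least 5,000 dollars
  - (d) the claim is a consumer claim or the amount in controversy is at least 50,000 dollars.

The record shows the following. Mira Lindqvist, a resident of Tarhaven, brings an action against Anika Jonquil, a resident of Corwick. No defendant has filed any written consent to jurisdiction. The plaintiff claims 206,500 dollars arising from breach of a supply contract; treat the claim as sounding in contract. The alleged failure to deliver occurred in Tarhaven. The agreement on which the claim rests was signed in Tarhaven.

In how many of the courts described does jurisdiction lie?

1

The Provincial Court of Tarhaven:
  (a) The plaintiff resides in Tarhaven — that alternative is enough. Condition met.
  (b) The amount in controversy is $206,500, which meets the 10,000 dollars floor, so one alternative holds. Condition met.
  (c) The operative events occurred in Tarhaven — that alternative is enough. Satisfied.
  (d) The contract was executed in Tarhaven. Met.
  (e) The amount in controversy is $206,500, within the USD 210,500 ceiling, so one alternative holds. And the carve-out is inapplicable — the claim is a contract claim, not an employment claim. Satisfied.
  → Jurisdiction lies.
The Corwick High Bench:
  (a) The claim is a contract claim, not a property claim. Satisfied.
  (b) The claim is a contract claim; no defendant is a corporation; the contract was executed in Tarhaven, not Corwick — none of the alternatives is met. Not satisfied.
  (c) The defendant resides in Corwick — that alternative is enough. Condition met.
  (d) The amount in controversy is $206,500, within the $500,000 ceiling, which satisfies one of the alternatives. Satisfied.
  → At least one condition fails; no jurisdiction.
The Lorport Court of Common Pleas:
  (a) No defendant is a corporation. Fails.
  (b) The plaintiff resides in Tarhaven, which is not Lorport, which satisfies one of the alternatives. The carve-out does not apply: the defendant resides in Corwick, not Lorport. Condition met.
  (c) The claim is a contract claim, not a tort claim — that alternative is enough. Satisfied.
  (d) The amount in controversy is USD 206,500, which meets the USD 50,000 floor, so one alternative holds. Met.
  → At least one condition fails; no jurisdiction.
Courts with jurisdiction: the Provincial Court of Tarhaven — 1 in total.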